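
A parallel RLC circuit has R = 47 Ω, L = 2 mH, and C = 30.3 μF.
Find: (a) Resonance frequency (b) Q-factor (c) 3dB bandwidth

Step 1 — Resonance: ω₀ = 1/√(LC) = 1/√(0.002·3.03e-05) = 4062 rad/s.
Step 2 — f₀ = ω₀/(2π) = 646.5 Hz.
Step 3 — Parallel Q: Q = R/(ω₀L) = 47/(4062·0.002) = 5.785.
Step 4 — Bandwidth: Δω = ω₀/Q = 702.2 rad/s; BW = Δω/(2π) = 111.8 Hz.

(a) f₀ = 646.5 Hz  (b) Q = 5.785  (c) BW = 111.8 Hz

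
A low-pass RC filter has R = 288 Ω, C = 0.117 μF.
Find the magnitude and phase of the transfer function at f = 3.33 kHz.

Step 1 — Angular frequency: ω = 2π·3330 = 2.092e+04 rad/s.
Step 2 — Transfer function: H(jω) = 1/(1 + jωRC).
Step 3 — Denominator: 1 + jωRC = 1 + j·2.092e+04·288·1.17e-07 = 1 + j0.705.
Step 4 — H = 0.668 - j0.4709.
Step 5 — Magnitude: |H| = 0.8173 (-1.8 dB); phase: φ = -35.2°.

|H| = 0.8173 (-1.8 dB), φ = -35.2°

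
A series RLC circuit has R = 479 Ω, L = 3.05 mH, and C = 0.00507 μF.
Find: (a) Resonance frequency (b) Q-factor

Step 1 — Resonance condition Im(Z)=0 gives ω₀ = 1/√(LC).
Step 2 — ω₀ = 1/√(0.00305·5.07e-09) = 2.543e+05 rad/s.
Step 3 — f₀ = ω₀/(2π) = 4.047e+04 Hz.
Step 4 — Series Q: Q = ω₀L/R = 2.543e+05·0.00305/479 = 1.619.

(a) f₀ = 4.047e+04 Hz  (b) Q = 1.619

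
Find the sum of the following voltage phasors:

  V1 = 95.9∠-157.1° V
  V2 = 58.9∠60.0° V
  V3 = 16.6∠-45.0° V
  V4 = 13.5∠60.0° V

Step 1 — Convert each phasor to rectangular form:
  V1 = 95.9·(cos(-157.1°) + j·sin(-157.1°)) = -88.34 - j37.32 V
  V2 = 58.9·(cos(60.0°) + j·sin(60.0°)) = 29.45 + j51.01 V
  V3 = 16.6·(cos(-45.0°) + j·sin(-45.0°)) = 11.74 - j11.74 V
  V4 = 13.5·(cos(60.0°) + j·sin(60.0°)) = 6.75 + j11.69 V
Step 2 — Sum components: V_total = -40.4 + j13.65 V.
Step 3 — Convert to polar: |V_total| = 42.65 V, ∠V_total = 161.3°.

V_total = 42.65∠161.3° V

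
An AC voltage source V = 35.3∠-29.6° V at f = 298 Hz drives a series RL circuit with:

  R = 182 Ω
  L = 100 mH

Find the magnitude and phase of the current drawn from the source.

Step 1 — Angular frequency: ω = 2π·f = 2π·298 = 1872 rad/s.
Step 2 — Component impedances:
  R: Z = R = 182 Ω
  L: Z = jωL = j·1872·0.1 = 0 + j187.2 Ω
Step 3 — Series combination: Z_total = R + L = 182 + j187.2 Ω = 261.1∠45.8° Ω.
Step 4 — Source phasor: V = 35.3∠-29.6° V = 30.69 - j17.44 V.
Step 5 — Ohm's law: I = V / Z_total = (30.69 - j17.44) / (182 + j187.2) = 0.03405 - j0.1308 A.
Step 6 — Convert to polar: |I| = 0.1352 A, ∠I = -75.4°.

I = 0.1352∠-75.4° A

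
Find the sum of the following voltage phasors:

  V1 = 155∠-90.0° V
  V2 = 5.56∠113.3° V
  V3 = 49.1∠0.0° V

Step 1 — Convert each phasor to rectangular form:
  V1 = 155·(cos(-90.0°) + j·sin(-90.0°)) = 0 - j155 V
  V2 = 5.56·(cos(113.3°) + j·sin(113.3°)) = -2.199 + j5.107 V
  V3 = 49.1·(cos(0.0°) + j·sin(0.0°)) = 49.1 V
Step 2 — Sum components: V_total = 46.9 - j149.9 V.
Step 3 — Convert to polar: |V_total| = 157.1 V, ∠V_total = -72.6°.

V_total = 157.1∠-72.6° V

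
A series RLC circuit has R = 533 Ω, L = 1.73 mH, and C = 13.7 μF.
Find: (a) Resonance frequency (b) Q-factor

Step 1 — Resonance condition Im(Z)=0 gives ω₀ = 1/√(LC).
Step 2 — ω₀ = 1/√(0.00173·1.37e-05) = 6496 rad/s.
Step 3 — f₀ = ω₀/(2π) = 1034 Hz.
Step 4 — Series Q: Q = ω₀L/R = 6496·0.00173/533 = 0.02108.

(a) f₀ = 1034 Hz  (b) Q = 0.02108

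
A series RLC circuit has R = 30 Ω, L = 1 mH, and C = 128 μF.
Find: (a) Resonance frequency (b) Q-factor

Step 1 — Resonance condition Im(Z)=0 gives ω₀ = 1/√(LC).
Step 2 — ω₀ = 1/√(0.001·0.000128) = 2795 rad/s.
Step 3 — f₀ = ω₀/(2π) = 444.9 Hz.
Step 4 — Series Q: Q = ω₀L/R = 2795·0.001/30 = 0.09317.

(a) f₀ = 444.9 Hz  (b) Q = 0.09317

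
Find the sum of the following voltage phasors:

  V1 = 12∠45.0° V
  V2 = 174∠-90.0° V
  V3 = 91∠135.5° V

Step 1 — Convert each phasor to rectangular form:
  V1 = 12·(cos(45.0°) + j·sin(45.0°)) = 8.485 + j8.485 V
  V2 = 174·(cos(-90.0°) + j·sin(-90.0°)) = 0 - j174 V
  V3 = 91·(cos(135.5°) + j·sin(135.5°)) = -64.91 + j63.78 V
Step 2 — Sum components: V_total = -56.42 - j101.7 V.
Step 3 — Convert to polar: |V_total| = 116.3 V, ∠V_total = -119.0°.

V_total = 116.3∠-119.0° V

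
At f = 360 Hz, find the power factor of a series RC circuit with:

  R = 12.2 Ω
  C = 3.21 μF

Step 1 — Angular frequency: ω = 2π·f = 2π·360 = 2262 rad/s.
Step 2 — Component impedances:
  R: Z = R = 12.2 Ω
  C: Z = 1/(jωC) = -j/(ω·C) = 0 - j137.7 Ω
Step 3 — Series combination: Z_total = R + C = 12.2 - j137.7 Ω = 138.3∠-84.9° Ω.
Step 4 — Power factor: PF = cos(φ) = Re(Z)/|Z| = 12.2/138.26 = 0.08824.
Step 5 — Type: Im(Z) = -137.7 ⇒ leading (phase φ = -84.9°).

PF = 0.08824 (leading, φ = -84.9°)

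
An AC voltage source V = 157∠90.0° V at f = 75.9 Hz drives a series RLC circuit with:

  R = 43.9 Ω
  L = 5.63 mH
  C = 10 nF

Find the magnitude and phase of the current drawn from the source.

Step 1 — Angular frequency: ω = 2π·f = 2π·75.9 = 476.9 rad/s.
Step 2 — Component impedances:
  R: Z = R = 43.9 Ω
  L: Z = jωL = j·476.9·0.00563 = 0 + j2.685 Ω
  C: Z = 1/(jωC) = -j/(ω·C) = 0 - j2.097e+05 Ω
Step 3 — Series combination: Z_total = R + L + C = 43.9 - j2.097e+05 Ω = 2.097e+05∠-90.0° Ω.
Step 4 — Source phasor: V = 157∠90.0° V = 0 + j157 V.
Step 5 — Ohm's law: I = V / Z_total = (0 + j157) / (43.9 - j2.097e+05) = -0.0007487 + j1.568e-07 A.
Step 6 — Convert to polar: |I| = 0.0007487 A, ∠I = 180.0°.

I = 0.0007487∠180.0° A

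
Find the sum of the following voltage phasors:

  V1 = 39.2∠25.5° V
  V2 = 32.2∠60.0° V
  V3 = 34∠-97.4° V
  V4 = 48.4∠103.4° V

Step 1 — Convert each phasor to rectangular form:
  V1 = 39.2·(cos(25.5°) + j·sin(25.5°)) = 35.38 + j16.88 V
  V2 = 32.2·(cos(60.0°) + j·sin(60.0°)) = 16.1 + j27.89 V
  V3 = 34·(cos(-97.4°) + j·sin(-97.4°)) = -4.379 - j33.72 V
  V4 = 48.4·(cos(103.4°) + j·sin(103.4°)) = -11.22 + j47.08 V
Step 2 — Sum components: V_total = 35.89 + j58.13 V.
Step 3 — Convert to polar: |V_total| = 68.31 V, ∠V_total = 58.3°.

V_total = 68.31∠58.3° V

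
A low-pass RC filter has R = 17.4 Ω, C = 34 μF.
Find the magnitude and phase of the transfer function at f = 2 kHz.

Step 1 — Angular frequency: ω = 2π·2000 = 1.257e+04 rad/s.
Step 2 — Transfer function: H(jω) = 1/(1 + jωRC).
Step 3 — Denominator: 1 + jωRC = 1 + j·1.257e+04·17.4·3.4e-05 = 1 + j7.434.
Step 4 — H = 0.01777 - j0.1321.
Step 5 — Magnitude: |H| = 0.1333 (-17.5 dB); phase: φ = -82.3°.

|H| = 0.1333 (-17.5 dB), φ = -82.3°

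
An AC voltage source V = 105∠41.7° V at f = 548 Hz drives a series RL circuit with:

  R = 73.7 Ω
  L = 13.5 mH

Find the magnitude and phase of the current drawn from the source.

Step 1 — Angular frequency: ω = 2π·f = 2π·548 = 3443 rad/s.
Step 2 — Component impedances:
  R: Z = R = 73.7 Ω
  L: Z = jωL = j·3443·0.0135 = 0 + j46.48 Ω
Step 3 — Series combination: Z_total = R + L = 73.7 + j46.48 Ω = 87.13∠32.2° Ω.
Step 4 — Source phasor: V = 105∠41.7° V = 78.4 + j69.85 V.
Step 5 — Ohm's law: I = V / Z_total = (78.4 + j69.85) / (73.7 + j46.48) = 1.189 + j0.1981 A.
Step 6 — Convert to polar: |I| = 1.205 A, ∠I = 9.5°.

I = 1.205∠9.5° A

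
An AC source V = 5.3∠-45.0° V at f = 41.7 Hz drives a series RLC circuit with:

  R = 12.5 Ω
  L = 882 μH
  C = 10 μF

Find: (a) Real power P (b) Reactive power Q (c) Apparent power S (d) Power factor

Step 1 — Angular frequency: ω = 2π·f = 2π·41.7 = 262 rad/s.
Step 2 — Component impedances:
  R: Z = R = 12.5 Ω
  L: Z = jωL = j·262·0.000882 = 0 + j0.2311 Ω
  C: Z = 1/(jωC) = -j/(ω·C) = 0 - j381.7 Ω
Step 3 — Series combination: Z_total = R + L + C = 12.5 - j381.4 Ω = 381.6∠-88.1° Ω.
Step 4 — Source phasor: V = 5.3∠-45.0° V = 3.748 - j3.748 V.
Step 5 — Current: I = V / Z = 0.01014 + j0.009493 A = 0.01389∠43.1° A.
Step 6 — Complex power: S = V·I* = 0.002411 - j0.07356 VA.
Step 7 — Real power: P = Re(S) = 0.002411 W.
Step 8 — Reactive power: Q = Im(S) = -0.07356 VAR.
Step 9 — Apparent power: |S| = 0.0736 VA.
Step 10 — Power factor: PF = P/|S| = 0.03275 (leading).

(a) P = 0.002411 W  (b) Q = -0.07356 VAR  (c) S = 0.0736 VA  (d) PF = 0.03275 (leading)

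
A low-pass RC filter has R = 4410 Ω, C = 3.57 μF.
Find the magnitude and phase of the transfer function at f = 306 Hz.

Step 1 — Angular frequency: ω = 2π·306 = 1923 rad/s.
Step 2 — Transfer function: H(jω) = 1/(1 + jωRC).
Step 3 — Denominator: 1 + jωRC = 1 + j·1923·4410·3.57e-06 = 1 + j30.27.
Step 4 — H = 0.00109 - j0.033.
Step 5 — Magnitude: |H| = 0.03302 (-29.6 dB); phase: φ = -88.1°.

|H| = 0.03302 (-29.6 dB), φ = -88.1°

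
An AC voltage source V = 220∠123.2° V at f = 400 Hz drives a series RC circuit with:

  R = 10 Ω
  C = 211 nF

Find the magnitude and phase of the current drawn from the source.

Step 1 — Angular frequency: ω = 2π·f = 2π·400 = 2513 rad/s.
Step 2 — Component impedances:
  R: Z = R = 10 Ω
  C: Z = 1/(jωC) = -j/(ω·C) = 0 - j1886 Ω
Step 3 — Series combination: Z_total = R + C = 10 - j1886 Ω = 1886∠-89.7° Ω.
Step 4 — Source phasor: V = 220∠123.2° V = -120.5 + j184.1 V.
Step 5 — Ohm's law: I = V / Z_total = (-120.5 + j184.1) / (10 - j1886) = -0.09796 - j0.06336 A.
Step 6 — Convert to polar: |I| = 0.1167 A, ∠I = -147.1°.

I = 0.1167∠-147.1° A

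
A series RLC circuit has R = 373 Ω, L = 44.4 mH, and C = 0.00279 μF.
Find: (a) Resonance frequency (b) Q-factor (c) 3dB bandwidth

Step 1 — Resonance: ω₀ = 1/√(LC) = 1/√(0.0444·2.79e-09) = 8.985e+04 rad/s.
Step 2 — f₀ = ω₀/(2π) = 1.43e+04 Hz.
Step 3 — Series Q: Q = ω₀L/R = 8.985e+04·0.0444/373 = 10.69.
Step 4 — Bandwidth: Δω = ω₀/Q = 8401 rad/s; BW = Δω/(2π) = 1337 Hz.

(a) f₀ = 1.43e+04 Hz  (b) Q = 10.69  (c) BW = 1337 Hz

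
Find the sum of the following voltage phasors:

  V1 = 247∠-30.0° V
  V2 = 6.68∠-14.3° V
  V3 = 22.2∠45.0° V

Step 1 — Convert each phasor to rectangular form:
  V1 = 247·(cos(-30.0°) + j·sin(-30.0°)) = 213.9 - j123.5 V
  V2 = 6.68·(cos(-14.3°) + j·sin(-14.3°)) = 6.473 - j1.65 V
  V3 = 22.2·(cos(45.0°) + j·sin(45.0°)) = 15.7 + j15.7 V
Step 2 — Sum components: V_total = 236.1 - j109.5 V.
Step 3 — Convert to polar: |V_total| = 260.2 V, ∠V_total = -24.9°.

V_total = 260.2∠-24.9° V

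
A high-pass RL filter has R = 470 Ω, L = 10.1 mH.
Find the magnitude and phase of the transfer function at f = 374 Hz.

Step 1 — Angular frequency: ω = 2π·374 = 2350 rad/s.
Step 2 — Transfer function: H(jω) = jωL/(R + jωL).
Step 3 — Numerator jωL = j·23.73; denominator R + jωL = 470 + j23.73.
Step 4 — H = 0.002544 + j0.05037.
Step 5 — Magnitude: |H| = 0.05043 (-25.9 dB); phase: φ = 87.1°.

|H| = 0.05043 (-25.9 dB), φ = 87.1°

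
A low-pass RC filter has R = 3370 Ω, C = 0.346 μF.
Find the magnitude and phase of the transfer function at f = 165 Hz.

Step 1 — Angular frequency: ω = 2π·165 = 1037 rad/s.
Step 2 — Transfer function: H(jω) = 1/(1 + jωRC).
Step 3 — Denominator: 1 + jωRC = 1 + j·1037·3370·3.46e-07 = 1 + j1.209.
Step 4 — H = 0.4063 - j0.4911.
Step 5 — Magnitude: |H| = 0.6374 (-3.9 dB); phase: φ = -50.4°.

|H| = 0.6374 (-3.9 dB), φ = -50.4°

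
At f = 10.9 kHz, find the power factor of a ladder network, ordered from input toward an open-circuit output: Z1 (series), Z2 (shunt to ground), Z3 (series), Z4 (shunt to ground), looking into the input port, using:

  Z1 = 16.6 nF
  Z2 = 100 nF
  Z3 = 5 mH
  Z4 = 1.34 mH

Step 1 — Angular frequency: ω = 2π·f = 2π·1.09e+04 = 6.849e+04 rad/s.
Step 2 — Component impedances:
  Z1: Z = 1/(jωC) = -j/(ω·C) = 0 - j879.6 Ω
  Z2: Z = 1/(jωC) = -j/(ω·C) = 0 - j146 Ω
  Z3: Z = jωL = j·6.849e+04·0.005 = 0 + j342.4 Ω
  Z4: Z = jωL = j·6.849e+04·0.00134 = 0 + j91.77 Ω
Step 3 — Ladder network (open output): work backward from the far end, alternating series and parallel combinations. Z_in = 0 - j1100 Ω = 1100∠-90.0° Ω.
Step 4 — Power factor: PF = cos(φ) = Re(Z)/|Z| = 0/1100 = 0.
Step 5 — Type: Im(Z) = -1100 ⇒ leading (phase φ = -90.0°).

PF = 0 (leading, φ = -90.0°)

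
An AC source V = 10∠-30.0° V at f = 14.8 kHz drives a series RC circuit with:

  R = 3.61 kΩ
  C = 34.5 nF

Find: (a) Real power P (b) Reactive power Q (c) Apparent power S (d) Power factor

Step 1 — Angular frequency: ω = 2π·f = 2π·1.48e+04 = 9.299e+04 rad/s.
Step 2 — Component impedances:
  R: Z = R = 3610 Ω
  C: Z = 1/(jωC) = -j/(ω·C) = 0 - j311.7 Ω
Step 3 — Series combination: Z_total = R + C = 3610 - j311.7 Ω = 3623∠-4.9° Ω.
Step 4 — Source phasor: V = 10∠-30.0° V = 8.66 - j5 V.
Step 5 — Current: I = V / Z = 0.0025 - j0.001169 A = 0.00276∠-25.1° A.
Step 6 — Complex power: S = V·I* = 0.0275 - j0.002374 VA.
Step 7 — Real power: P = Re(S) = 0.0275 W.
Step 8 — Reactive power: Q = Im(S) = -0.002374 VAR.
Step 9 — Apparent power: |S| = 0.0276 VA.
Step 10 — Power factor: PF = P/|S| = 0.9963 (leading).

(a) P = 0.0275 W  (b) Q = -0.002374 VAR  (c) S = 0.0276 VA  (d) PF = 0.9963 (leading)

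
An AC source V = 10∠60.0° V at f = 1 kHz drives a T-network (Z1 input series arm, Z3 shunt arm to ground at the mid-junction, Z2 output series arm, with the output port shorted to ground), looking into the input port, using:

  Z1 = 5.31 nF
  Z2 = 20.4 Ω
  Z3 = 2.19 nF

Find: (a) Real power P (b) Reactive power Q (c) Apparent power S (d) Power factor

Step 1 — Angular frequency: ω = 2π·f = 2π·1000 = 6283 rad/s.
Step 2 — Component impedances:
  Z1: Z = 1/(jωC) = -j/(ω·C) = 0 - j2.997e+04 Ω
  Z2: Z = R = 20.4 Ω
  Z3: Z = 1/(jωC) = -j/(ω·C) = 0 - j7.267e+04 Ω
Step 3 — With the output port shorted to ground, the output series arm Z2 runs from the junction to ground; the shunt arm Z3 also runs from the junction to ground. They appear in parallel: Z3 || Z2 = 20.4 - j0.005726 Ω.
Step 4 — Series with input arm Z1: Z_in = Z1 + (Z3 || Z2) = 20.4 - j2.997e+04 Ω = 2.997e+04∠-90.0° Ω.
Step 5 — Source phasor: V = 10∠60.0° V = 5 + j8.66 V.
Step 6 — Current: I = V / Z = -0.0002888 + j0.000167 A = 0.0003336∠150.0° A.
Step 7 — Complex power: S = V·I* = 2.271e-06 - j0.003336 VA.
Step 8 — Real power: P = Re(S) = 2.271e-06 W.
Step 9 — Reactive power: Q = Im(S) = -0.003336 VAR.
Step 10 — Apparent power: |S| = 0.003336 VA.
Step 11 — Power factor: PF = P/|S| = 0.0006806 (leading).

(a) P = 2.271e-06 W  (b) Q = -0.003336 VAR  (c) S = 0.003336 VA  (d) PF = 0.0006806 (leading)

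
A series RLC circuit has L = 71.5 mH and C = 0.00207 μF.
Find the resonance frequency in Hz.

Step 1 — Resonance condition Im(Z)=0 gives ω₀ = 1/√(LC).
Step 2 — ω₀ = 1/√(0.0715·2.07e-09) = 8.22e+04 rad/s.
Step 3 — f₀ = ω₀/(2π) = 1.308e+04 Hz.

f₀ = 1.308e+04 Hz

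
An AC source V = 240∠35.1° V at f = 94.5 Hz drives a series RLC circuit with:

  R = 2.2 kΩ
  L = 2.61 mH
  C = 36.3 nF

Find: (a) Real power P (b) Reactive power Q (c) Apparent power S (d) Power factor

Step 1 — Angular frequency: ω = 2π·f = 2π·94.5 = 593.8 rad/s.
Step 2 — Component impedances:
  R: Z = R = 2200 Ω
  L: Z = jωL = j·593.8·0.00261 = 0 + j1.55 Ω
  C: Z = 1/(jωC) = -j/(ω·C) = 0 - j4.64e+04 Ω
Step 3 — Series combination: Z_total = R + L + C = 2200 - j4.639e+04 Ω = 4.645e+04∠-87.3° Ω.
Step 4 — Source phasor: V = 240∠35.1° V = 196.4 + j138 V.
Step 5 — Current: I = V / Z = -0.002768 + j0.004364 A = 0.005167∠122.4° A.
Step 6 — Complex power: S = V·I* = 0.05874 - j1.239 VA.
Step 7 — Real power: P = Re(S) = 0.05874 W.
Step 8 — Reactive power: Q = Im(S) = -1.239 VAR.
Step 9 — Apparent power: |S| = 1.24 VA.
Step 10 — Power factor: PF = P/|S| = 0.04737 (leading).

(a) P = 0.05874 W  (b) Q = -1.239 VAR  (c) S = 1.24 VA  (d) PF = 0.04737 (leading)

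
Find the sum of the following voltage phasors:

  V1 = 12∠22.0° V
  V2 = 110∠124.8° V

Step 1 — Convert each phasor to rectangular form:
  V1 = 12·(cos(22.0°) + j·sin(22.0°)) = 11.13 + j4.495 V
  V2 = 110·(cos(124.8°) + j·sin(124.8°)) = -62.78 + j90.33 V
Step 2 — Sum components: V_total = -51.65 + j94.82 V.
Step 3 — Convert to polar: |V_total| = 108 V, ∠V_total = 118.6°.

V_total = 108∠118.6° V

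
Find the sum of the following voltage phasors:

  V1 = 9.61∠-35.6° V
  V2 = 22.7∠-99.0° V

Step 1 — Convert each phasor to rectangular form:
  V1 = 9.61·(cos(-35.6°) + j·sin(-35.6°)) = 7.814 - j5.594 V
  V2 = 22.7·(cos(-99.0°) + j·sin(-99.0°)) = -3.551 - j22.42 V
Step 2 — Sum components: V_total = 4.263 - j28.01 V.
Step 3 — Convert to polar: |V_total| = 28.34 V, ∠V_total = -81.3°.

V_total = 28.34∠-81.3° V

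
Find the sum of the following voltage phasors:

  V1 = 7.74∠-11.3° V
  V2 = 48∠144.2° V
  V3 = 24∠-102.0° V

Step 1 — Convert each phasor to rectangular form:
  V1 = 7.74·(cos(-11.3°) + j·sin(-11.3°)) = 7.59 - j1.517 V
  V2 = 48·(cos(144.2°) + j·sin(144.2°)) = -38.93 + j28.08 V
  V3 = 24·(cos(-102.0°) + j·sin(-102.0°)) = -4.99 - j23.48 V
Step 2 — Sum components: V_total = -36.33 + j3.086 V.
Step 3 — Convert to polar: |V_total| = 36.46 V, ∠V_total = 175.1°.

V_total = 36.46∠175.1° V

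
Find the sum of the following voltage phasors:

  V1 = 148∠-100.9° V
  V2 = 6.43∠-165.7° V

Step 1 — Convert each phasor to rectangular form:
  V1 = 148·(cos(-100.9°) + j·sin(-100.9°)) = -27.99 - j145.3 V
  V2 = 6.43·(cos(-165.7°) + j·sin(-165.7°)) = -6.231 - j1.588 V
Step 2 — Sum components: V_total = -34.22 - j146.9 V.
Step 3 — Convert to polar: |V_total| = 150.8 V, ∠V_total = -103.1°.

V_total = 150.8∠-103.1° V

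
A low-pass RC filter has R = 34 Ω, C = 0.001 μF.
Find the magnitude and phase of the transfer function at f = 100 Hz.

Step 1 — Angular frequency: ω = 2π·100 = 628.3 rad/s.
Step 2 — Transfer function: H(jω) = 1/(1 + jωRC).
Step 3 — Denominator: 1 + jωRC = 1 + j·628.3·34·1e-09 = 1 + j2.136e-05.
Step 4 — H = 1 - j2.136e-05.
Step 5 — Magnitude: |H| = 1 (-0.0 dB); phase: φ = -0.0°.

|H| = 1 (-0.0 dB), φ = -0.0°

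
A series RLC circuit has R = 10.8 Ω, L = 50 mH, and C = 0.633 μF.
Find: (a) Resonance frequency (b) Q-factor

Step 1 — Resonance condition Im(Z)=0 gives ω₀ = 1/√(LC).
Step 2 — ω₀ = 1/√(0.05·6.33e-07) = 5621 rad/s.
Step 3 — f₀ = ω₀/(2π) = 894.6 Hz.
Step 4 — Series Q: Q = ω₀L/R = 5621·0.05/10.8 = 26.02.

(a) f₀ = 894.6 Hz  (b) Q = 26.02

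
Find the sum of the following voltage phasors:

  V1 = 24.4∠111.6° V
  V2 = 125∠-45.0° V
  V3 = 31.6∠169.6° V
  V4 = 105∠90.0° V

Step 1 — Convert each phasor to rectangular form:
  V1 = 24.4·(cos(111.6°) + j·sin(111.6°)) = -8.982 + j22.69 V
  V2 = 125·(cos(-45.0°) + j·sin(-45.0°)) = 88.39 - j88.39 V
  V3 = 31.6·(cos(169.6°) + j·sin(169.6°)) = -31.08 + j5.704 V
  V4 = 105·(cos(90.0°) + j·sin(90.0°)) = 0 + j105 V
Step 2 — Sum components: V_total = 48.33 + j45 V.
Step 3 — Convert to polar: |V_total| = 66.03 V, ∠V_total = 43.0°.

V_total = 66.03∠43.0° V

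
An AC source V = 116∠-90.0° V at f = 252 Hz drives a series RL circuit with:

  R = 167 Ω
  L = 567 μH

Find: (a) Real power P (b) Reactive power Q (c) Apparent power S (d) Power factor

Step 1 — Angular frequency: ω = 2π·f = 2π·252 = 1583 rad/s.
Step 2 — Component impedances:
  R: Z = R = 167 Ω
  L: Z = jωL = j·1583·0.000567 = 0 + j0.8978 Ω
Step 3 — Series combination: Z_total = R + L = 167 + j0.8978 Ω = 167∠0.3° Ω.
Step 4 — Source phasor: V = 116∠-90.0° V = 0 - j116 V.
Step 5 — Current: I = V / Z = -0.003734 - j0.6946 A = 0.6946∠-90.3° A.
Step 6 — Complex power: S = V·I* = 80.57 + j0.4331 VA.
Step 7 — Real power: P = Re(S) = 80.57 W.
Step 8 — Reactive power: Q = Im(S) = 0.4331 VAR.
Step 9 — Apparent power: |S| = 80.57 VA.
Step 10 — Power factor: PF = P/|S| = 1 (lagging).

(a) P = 80.57 W  (b) Q = 0.4331 VAR  (c) S = 80.57 VA  (d) PF = 1 (lagging)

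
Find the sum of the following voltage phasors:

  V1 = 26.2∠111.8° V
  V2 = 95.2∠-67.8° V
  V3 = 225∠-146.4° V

Step 1 — Convert each phasor to rectangular form:
  V1 = 26.2·(cos(111.8°) + j·sin(111.8°)) = -9.73 + j24.33 V
  V2 = 95.2·(cos(-67.8°) + j·sin(-67.8°)) = 35.97 - j88.14 V
  V3 = 225·(cos(-146.4°) + j·sin(-146.4°)) = -187.4 - j124.5 V
Step 2 — Sum components: V_total = -161.2 - j188.3 V.
Step 3 — Convert to polar: |V_total| = 247.9 V, ∠V_total = -130.6°.

V_total = 247.9∠-130.6° V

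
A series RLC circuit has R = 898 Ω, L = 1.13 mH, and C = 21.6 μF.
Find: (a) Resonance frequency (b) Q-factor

Step 1 — Resonance condition Im(Z)=0 gives ω₀ = 1/√(LC).
Step 2 — ω₀ = 1/√(0.00113·2.16e-05) = 6401 rad/s.
Step 3 — f₀ = ω₀/(2π) = 1019 Hz.
Step 4 — Series Q: Q = ω₀L/R = 6401·0.00113/898 = 0.008054.

(a) f₀ = 1019 Hz  (b) Q = 0.008054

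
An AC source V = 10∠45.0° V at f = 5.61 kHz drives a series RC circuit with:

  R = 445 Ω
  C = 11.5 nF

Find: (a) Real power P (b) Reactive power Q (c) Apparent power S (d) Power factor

Step 1 — Angular frequency: ω = 2π·f = 2π·5610 = 3.525e+04 rad/s.
Step 2 — Component impedances:
  R: Z = R = 445 Ω
  C: Z = 1/(jωC) = -j/(ω·C) = 0 - j2467 Ω
Step 3 — Series combination: Z_total = R + C = 445 - j2467 Ω = 2507∠-79.8° Ω.
Step 4 — Source phasor: V = 10∠45.0° V = 7.071 + j7.071 V.
Step 5 — Current: I = V / Z = -0.002275 + j0.003277 A = 0.003989∠124.8° A.
Step 6 — Complex power: S = V·I* = 0.007082 - j0.03926 VA.
Step 7 — Real power: P = Re(S) = 0.007082 W.
Step 8 — Reactive power: Q = Im(S) = -0.03926 VAR.
Step 9 — Apparent power: |S| = 0.03989 VA.
Step 10 — Power factor: PF = P/|S| = 0.1775 (leading).

(a) P = 0.007082 W  (b) Q = -0.03926 VAR  (c) S = 0.03989 VA  (d) PF = 0.1775 (leading)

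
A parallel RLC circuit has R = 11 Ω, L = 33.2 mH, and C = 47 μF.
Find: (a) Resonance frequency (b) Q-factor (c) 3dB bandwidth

Step 1 — Resonance: ω₀ = 1/√(LC) = 1/√(0.0332·4.7e-05) = 800.5 rad/s.
Step 2 — f₀ = ω₀/(2π) = 127.4 Hz.
Step 3 — Parallel Q: Q = R/(ω₀L) = 11/(800.5·0.0332) = 0.4139.
Step 4 — Bandwidth: Δω = ω₀/Q = 1934 rad/s; BW = Δω/(2π) = 307.8 Hz.

(a) f₀ = 127.4 Hz  (b) Q = 0.4139  (c) BW = 307.8 Hz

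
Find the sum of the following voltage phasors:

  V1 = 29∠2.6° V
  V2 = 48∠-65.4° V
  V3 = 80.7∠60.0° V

Step 1 — Convert each phasor to rectangular form:
  V1 = 29·(cos(2.6°) + j·sin(2.6°)) = 28.97 + j1.316 V
  V2 = 48·(cos(-65.4°) + j·sin(-65.4°)) = 19.98 - j43.64 V
  V3 = 80.7·(cos(60.0°) + j·sin(60.0°)) = 40.35 + j69.89 V
Step 2 — Sum components: V_total = 89.3 + j27.56 V.
Step 3 — Convert to polar: |V_total| = 93.46 V, ∠V_total = 17.2°.

V_total = 93.46∠17.2° V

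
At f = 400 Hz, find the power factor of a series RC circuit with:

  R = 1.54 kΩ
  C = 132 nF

Step 1 — Angular frequency: ω = 2π·f = 2π·400 = 2513 rad/s.
Step 2 — Component impedances:
  R: Z = R = 1540 Ω
  C: Z = 1/(jωC) = -j/(ω·C) = 0 - j3014 Ω
Step 3 — Series combination: Z_total = R + C = 1540 - j3014 Ω = 3385∠-62.9° Ω.
Step 4 — Power factor: PF = cos(φ) = Re(Z)/|Z| = 1540/3384.9 = 0.455.
Step 5 — Type: Im(Z) = -3014 ⇒ leading (phase φ = -62.9°).

PF = 0.455 (leading, φ = -62.9°)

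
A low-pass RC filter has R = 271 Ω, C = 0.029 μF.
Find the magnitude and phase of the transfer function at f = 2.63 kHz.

Step 1 — Angular frequency: ω = 2π·2630 = 1.652e+04 rad/s.
Step 2 — Transfer function: H(jω) = 1/(1 + jωRC).
Step 3 — Denominator: 1 + jωRC = 1 + j·1.652e+04·271·2.9e-08 = 1 + j0.1299.
Step 4 — H = 0.9834 - j0.1277.
Step 5 — Magnitude: |H| = 0.9917 (-0.1 dB); phase: φ = -7.4°.

|H| = 0.9917 (-0.1 dB), φ = -7.4°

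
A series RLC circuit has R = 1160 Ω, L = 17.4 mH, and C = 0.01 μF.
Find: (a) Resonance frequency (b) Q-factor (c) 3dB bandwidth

Step 1 — Resonance: ω₀ = 1/√(LC) = 1/√(0.0174·1e-08) = 7.581e+04 rad/s.
Step 2 — f₀ = ω₀/(2π) = 1.207e+04 Hz.
Step 3 — Series Q: Q = ω₀L/R = 7.581e+04·0.0174/1160 = 1.137.
Step 4 — Bandwidth: Δω = ω₀/Q = 6.667e+04 rad/s; BW = Δω/(2π) = 1.061e+04 Hz.

(a) f₀ = 1.207e+04 Hz  (b) Q = 1.137  (c) BW = 1.061e+04 Hz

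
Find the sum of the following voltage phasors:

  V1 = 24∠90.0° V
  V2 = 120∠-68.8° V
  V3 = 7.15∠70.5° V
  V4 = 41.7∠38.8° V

Step 1 — Convert each phasor to rectangular form:
  V1 = 24·(cos(90.0°) + j·sin(90.0°)) = 0 + j24 V
  V2 = 120·(cos(-68.8°) + j·sin(-68.8°)) = 43.39 - j111.9 V
  V3 = 7.15·(cos(70.5°) + j·sin(70.5°)) = 2.387 + j6.74 V
  V4 = 41.7·(cos(38.8°) + j·sin(38.8°)) = 32.5 + j26.13 V
Step 2 — Sum components: V_total = 78.28 - j55.01 V.
Step 3 — Convert to polar: |V_total| = 95.68 V, ∠V_total = -35.1°.

V_total = 95.68∠-35.1° V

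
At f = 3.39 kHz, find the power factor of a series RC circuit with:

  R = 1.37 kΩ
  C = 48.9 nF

Step 1 — Angular frequency: ω = 2π·f = 2π·3390 = 2.13e+04 rad/s.
Step 2 — Component impedances:
  R: Z = R = 1370 Ω
  C: Z = 1/(jωC) = -j/(ω·C) = 0 - j960.1 Ω
Step 3 — Series combination: Z_total = R + C = 1370 - j960.1 Ω = 1673∠-35.0° Ω.
Step 4 — Power factor: PF = cos(φ) = Re(Z)/|Z| = 1370/1673 = 0.8189.
Step 5 — Type: Im(Z) = -960.1 ⇒ leading (phase φ = -35.0°).

PF = 0.8189 (leading, φ = -35.0°)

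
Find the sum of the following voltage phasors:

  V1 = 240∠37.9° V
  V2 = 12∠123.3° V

Step 1 — Convert each phasor to rectangular form:
  V1 = 240·(cos(37.9°) + j·sin(37.9°)) = 189.4 + j147.4 V
  V2 = 12·(cos(123.3°) + j·sin(123.3°)) = -6.588 + j10.03 V
Step 2 — Sum components: V_total = 182.8 + j157.5 V.
Step 3 — Convert to polar: |V_total| = 241.3 V, ∠V_total = 40.7°.

V_total = 241.3∠40.7° V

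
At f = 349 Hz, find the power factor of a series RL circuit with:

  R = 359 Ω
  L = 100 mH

Step 1 — Angular frequency: ω = 2π·f = 2π·349 = 2193 rad/s.
Step 2 — Component impedances:
  R: Z = R = 359 Ω
  L: Z = jωL = j·2193·0.1 = 0 + j219.3 Ω
Step 3 — Series combination: Z_total = R + L = 359 + j219.3 Ω = 420.7∠31.4° Ω.
Step 4 — Power factor: PF = cos(φ) = Re(Z)/|Z| = 359/420.67 = 0.8534.
Step 5 — Type: Im(Z) = 219.3 ⇒ lagging (phase φ = 31.4°).

PF = 0.8534 (lagging, φ = 31.4°)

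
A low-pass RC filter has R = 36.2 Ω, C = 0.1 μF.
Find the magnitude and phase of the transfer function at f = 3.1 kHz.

Step 1 — Angular frequency: ω = 2π·3100 = 1.948e+04 rad/s.
Step 2 — Transfer function: H(jω) = 1/(1 + jωRC).
Step 3 — Denominator: 1 + jωRC = 1 + j·1.948e+04·36.2·1e-07 = 1 + j0.07051.
Step 4 — H = 0.9951 - j0.07016.
Step 5 — Magnitude: |H| = 0.9975 (-0.0 dB); phase: φ = -4.0°.

|H| = 0.9975 (-0.0 dB), φ = -4.0°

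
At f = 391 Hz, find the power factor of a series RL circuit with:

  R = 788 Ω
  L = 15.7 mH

Step 1 — Angular frequency: ω = 2π·f = 2π·391 = 2457 rad/s.
Step 2 — Component impedances:
  R: Z = R = 788 Ω
  L: Z = jωL = j·2457·0.0157 = 0 + j38.57 Ω
Step 3 — Series combination: Z_total = R + L = 788 + j38.57 Ω = 788.9∠2.8° Ω.
Step 4 — Power factor: PF = cos(φ) = Re(Z)/|Z| = 788/788.94 = 0.9988.
Step 5 — Type: Im(Z) = 38.57 ⇒ lagging (phase φ = 2.8°).

PF = 0.9988 (lagging, φ = 2.8°)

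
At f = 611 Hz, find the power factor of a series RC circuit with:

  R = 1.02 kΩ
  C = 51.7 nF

Step 1 — Angular frequency: ω = 2π·f = 2π·611 = 3839 rad/s.
Step 2 — Component impedances:
  R: Z = R = 1020 Ω
  C: Z = 1/(jωC) = -j/(ω·C) = 0 - j5038 Ω
Step 3 — Series combination: Z_total = R + C = 1020 - j5038 Ω = 5141∠-78.6° Ω.
Step 4 — Power factor: PF = cos(φ) = Re(Z)/|Z| = 1020/5141 = 0.1984.
Step 5 — Type: Im(Z) = -5038 ⇒ leading (phase φ = -78.6°).

PF = 0.1984 (leading, φ = -78.6°)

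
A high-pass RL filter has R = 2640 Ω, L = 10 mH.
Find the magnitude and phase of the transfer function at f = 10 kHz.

Step 1 — Angular frequency: ω = 2π·1e+04 = 6.283e+04 rad/s.
Step 2 — Transfer function: H(jω) = jωL/(R + jωL).
Step 3 — Numerator jωL = j·628.3; denominator R + jωL = 2640 + j628.3.
Step 4 — H = 0.05361 + j0.2252.
Step 5 — Magnitude: |H| = 0.2315 (-12.7 dB); phase: φ = 76.6°.

|H| = 0.2315 (-12.7 dB), φ = 76.6°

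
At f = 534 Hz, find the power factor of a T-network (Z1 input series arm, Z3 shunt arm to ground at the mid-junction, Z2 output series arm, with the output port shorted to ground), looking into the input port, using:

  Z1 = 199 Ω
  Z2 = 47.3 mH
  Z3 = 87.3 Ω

Step 1 — Angular frequency: ω = 2π·f = 2π·534 = 3355 rad/s.
Step 2 — Component impedances:
  Z1: Z = R = 199 Ω
  Z2: Z = jωL = j·3355·0.0473 = 0 + j158.7 Ω
  Z3: Z = R = 87.3 Ω
Step 3 — With the output port shorted to ground, the output series arm Z2 runs from the junction to ground; the shunt arm Z3 also runs from the junction to ground. They appear in parallel: Z3 || Z2 = 67.02 + j36.87 Ω.
Step 4 — Series with input arm Z1: Z_in = Z1 + (Z3 || Z2) = 266 + j36.87 Ω = 268.6∠7.9° Ω.
Step 5 — Power factor: PF = cos(φ) = Re(Z)/|Z| = 266.02/268.56 = 0.9905.
Step 6 — Type: Im(Z) = 36.87 ⇒ lagging (phase φ = 7.9°).

PF = 0.9905 (lagging, φ = 7.9°)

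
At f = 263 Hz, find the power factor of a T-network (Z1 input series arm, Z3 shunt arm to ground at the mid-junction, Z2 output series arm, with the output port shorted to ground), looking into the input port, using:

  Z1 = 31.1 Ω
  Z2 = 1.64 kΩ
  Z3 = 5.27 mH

Step 1 — Angular frequency: ω = 2π·f = 2π·263 = 1652 rad/s.
Step 2 — Component impedances:
  Z1: Z = R = 31.1 Ω
  Z2: Z = R = 1640 Ω
  Z3: Z = jωL = j·1652·0.00527 = 0 + j8.709 Ω
Step 3 — With the output port shorted to ground, the output series arm Z2 runs from the junction to ground; the shunt arm Z3 also runs from the junction to ground. They appear in parallel: Z3 || Z2 = 0.04624 + j8.708 Ω.
Step 4 — Series with input arm Z1: Z_in = Z1 + (Z3 || Z2) = 31.15 + j8.708 Ω = 32.34∠15.6° Ω.
Step 5 — Power factor: PF = cos(φ) = Re(Z)/|Z| = 31.1462/32.3407 = 0.9631.
Step 6 — Type: Im(Z) = 8.708 ⇒ lagging (phase φ = 15.6°).

PF = 0.9631 (lagging, φ = 15.6°)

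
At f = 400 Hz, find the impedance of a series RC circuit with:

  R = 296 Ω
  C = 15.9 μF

Step 1 — Angular frequency: ω = 2π·f = 2π·400 = 2513 rad/s.
Step 2 — Component impedances:
  R: Z = R = 296 Ω
  C: Z = 1/(jωC) = -j/(ω·C) = 0 - j25.02 Ω
Step 3 — Series combination: Z_total = R + C = 296 - j25.02 Ω = 297.1∠-4.8° Ω.

Z = 296 - j25.02 Ω = 297.1∠-4.8° Ω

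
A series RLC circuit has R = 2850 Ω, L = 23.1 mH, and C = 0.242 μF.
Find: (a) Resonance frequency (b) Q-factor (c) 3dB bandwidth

Step 1 — Resonance condition Im(Z)=0 gives ω₀ = 1/√(LC).
Step 2 — ω₀ = 1/√(0.0231·2.42e-07) = 1.337e+04 rad/s.
Step 3 — f₀ = ω₀/(2π) = 2129 Hz.
Step 4 — Series Q: Q = ω₀L/R = 1.337e+04·0.0231/2850 = 0.1084.
Step 5 — 3dB bandwidth: Δω = ω₀/Q = 1.234e+05 rad/s; BW = Δω/(2π) = 1.964e+04 Hz.

(a) f₀ = 2129 Hz  (b) Q = 0.1084  (c) BW = 1.964e+04 Hz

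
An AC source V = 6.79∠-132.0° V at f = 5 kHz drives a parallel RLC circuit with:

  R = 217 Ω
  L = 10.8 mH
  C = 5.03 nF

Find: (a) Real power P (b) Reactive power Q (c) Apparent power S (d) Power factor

Step 1 — Angular frequency: ω = 2π·f = 2π·5000 = 3.142e+04 rad/s.
Step 2 — Component impedances:
  R: Z = R = 217 Ω
  L: Z = jωL = j·3.142e+04·0.0108 = 0 + j339.3 Ω
  C: Z = 1/(jωC) = -j/(ω·C) = 0 - j6328 Ω
Step 3 — Parallel combination: 1/Z_total = 1/R + 1/L + 1/C; Z_total = 158.8 + j96.13 Ω = 185.6∠31.2° Ω.
Step 4 — Source phasor: V = 6.79∠-132.0° V = -4.543 - j5.046 V.
Step 5 — Current: I = V / Z = -0.03501 - j0.01058 A = 0.03658∠-163.2° A.
Step 6 — Complex power: S = V·I* = 0.2125 + j0.1286 VA.
Step 7 — Real power: P = Re(S) = 0.2125 W.
Step 8 — Reactive power: Q = Im(S) = 0.1286 VAR.
Step 9 — Apparent power: |S| = 0.2483 VA.
Step 10 — Power factor: PF = P/|S| = 0.8555 (lagging).

(a) P = 0.2125 W  (b) Q = 0.1286 VAR  (c) S = 0.2483 VA  (d) PF = 0.8555 (lagging)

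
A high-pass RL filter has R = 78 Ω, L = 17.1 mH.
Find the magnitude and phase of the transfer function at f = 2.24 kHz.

Step 1 — Angular frequency: ω = 2π·2240 = 1.407e+04 rad/s.
Step 2 — Transfer function: H(jω) = jωL/(R + jωL).
Step 3 — Numerator jωL = j·240.7; denominator R + jωL = 78 + j240.7.
Step 4 — H = 0.9049 + j0.2933.
Step 5 — Magnitude: |H| = 0.9513 (-0.4 dB); phase: φ = 18.0°.

|H| = 0.9513 (-0.4 dB), φ = 18.0°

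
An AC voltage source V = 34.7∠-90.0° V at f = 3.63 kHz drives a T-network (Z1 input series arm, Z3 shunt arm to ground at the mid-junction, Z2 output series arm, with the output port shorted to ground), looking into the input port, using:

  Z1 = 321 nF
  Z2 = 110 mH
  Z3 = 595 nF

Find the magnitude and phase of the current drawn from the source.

Step 1 — Angular frequency: ω = 2π·f = 2π·3630 = 2.281e+04 rad/s.
Step 2 — Component impedances:
  Z1: Z = 1/(jωC) = -j/(ω·C) = 0 - j136.6 Ω
  Z2: Z = jωL = j·2.281e+04·0.11 = 0 + j2509 Ω
  Z3: Z = 1/(jωC) = -j/(ω·C) = 0 - j73.69 Ω
Step 3 — With the output port shorted to ground, the output series arm Z2 runs from the junction to ground; the shunt arm Z3 also runs from the junction to ground. They appear in parallel: Z3 || Z2 = 0 - j75.92 Ω.
Step 4 — Series with input arm Z1: Z_in = Z1 + (Z3 || Z2) = 0 - j212.5 Ω = 212.5∠-90.0° Ω.
Step 5 — Source phasor: V = 34.7∠-90.0° V = 0 - j34.7 V.
Step 6 — Ohm's law: I = V / Z_total = (0 - j34.7) / (0 - j212.5) = 0.1633 A.
Step 7 — Convert to polar: |I| = 0.1633 A, ∠I = 0.0°.

I = 0.1633∠0.0° A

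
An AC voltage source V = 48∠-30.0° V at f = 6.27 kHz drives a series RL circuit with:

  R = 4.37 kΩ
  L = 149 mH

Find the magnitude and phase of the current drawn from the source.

Step 1 — Angular frequency: ω = 2π·f = 2π·6270 = 3.94e+04 rad/s.
Step 2 — Component impedances:
  R: Z = R = 4370 Ω
  L: Z = jωL = j·3.94e+04·0.149 = 0 + j5870 Ω
Step 3 — Series combination: Z_total = R + L = 4370 + j5870 Ω = 7318∠53.3° Ω.
Step 4 — Source phasor: V = 48∠-30.0° V = 41.57 - j24 V.
Step 5 — Ohm's law: I = V / Z_total = (41.57 - j24) / (4370 + j5870) = 0.0007615 - j0.006515 A.
Step 6 — Convert to polar: |I| = 0.006559 A, ∠I = -83.3°.

I = 0.006559∠-83.3° A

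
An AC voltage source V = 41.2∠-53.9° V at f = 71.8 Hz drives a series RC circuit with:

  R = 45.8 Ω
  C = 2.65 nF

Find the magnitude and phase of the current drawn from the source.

Step 1 — Angular frequency: ω = 2π·f = 2π·71.8 = 451.1 rad/s.
Step 2 — Component impedances:
  R: Z = R = 45.8 Ω
  C: Z = 1/(jωC) = -j/(ω·C) = 0 - j8.365e+05 Ω
Step 3 — Series combination: Z_total = R + C = 45.8 - j8.365e+05 Ω = 8.365e+05∠-90.0° Ω.
Step 4 — Source phasor: V = 41.2∠-53.9° V = 24.27 - j33.29 V.
Step 5 — Ohm's law: I = V / Z_total = (24.27 - j33.29) / (45.8 - j8.365e+05) = 3.98e-05 + j2.902e-05 A.
Step 6 — Convert to polar: |I| = 4.925e-05 A, ∠I = 36.1°.

I = 4.925e-05∠36.1° A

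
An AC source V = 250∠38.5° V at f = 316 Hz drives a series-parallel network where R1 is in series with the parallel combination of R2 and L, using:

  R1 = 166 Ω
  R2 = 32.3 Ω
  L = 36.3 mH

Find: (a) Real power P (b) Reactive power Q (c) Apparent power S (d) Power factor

Step 1 — Angular frequency: ω = 2π·f = 2π·316 = 1985 rad/s.
Step 2 — Component impedances:
  R1: Z = R = 166 Ω
  R2: Z = R = 32.3 Ω
  L: Z = jωL = j·1985·0.0363 = 0 + j72.07 Ω
Step 3 — Parallel branch: R2 || L = 1/(1/R2 + 1/L) = 26.9 + j12.05 Ω.
Step 4 — Series with R1: Z_total = R1 + (R2 || L) = 192.9 + j12.05 Ω = 193.3∠3.6° Ω.
Step 5 — Source phasor: V = 250∠38.5° V = 195.7 + j155.6 V.
Step 6 — Current: I = V / Z = 1.061 + j0.7405 A = 1.294∠34.9° A.
Step 7 — Complex power: S = V·I* = 322.7 + j20.17 VA.
Step 8 — Real power: P = Re(S) = 322.7 W.
Step 9 — Reactive power: Q = Im(S) = 20.17 VAR.
Step 10 — Apparent power: |S| = 323.4 VA.
Step 11 — Power factor: PF = P/|S| = 0.9981 (lagging).

(a) P = 322.7 W  (b) Q = 20.17 VAR  (c) S = 323.4 VA  (d) PF = 0.9981 (lagging)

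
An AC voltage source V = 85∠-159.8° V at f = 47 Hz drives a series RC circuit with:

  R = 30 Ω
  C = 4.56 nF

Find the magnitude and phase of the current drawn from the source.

Step 1 — Angular frequency: ω = 2π·f = 2π·47 = 295.3 rad/s.
Step 2 — Component impedances:
  R: Z = R = 30 Ω
  C: Z = 1/(jωC) = -j/(ω·C) = 0 - j7.426e+05 Ω
Step 3 — Series combination: Z_total = R + C = 30 - j7.426e+05 Ω = 7.426e+05∠-90.0° Ω.
Step 4 — Source phasor: V = 85∠-159.8° V = -79.77 - j29.35 V.
Step 5 — Ohm's law: I = V / Z_total = (-79.77 - j29.35) / (30 - j7.426e+05) = 3.952e-05 - j0.0001074 A.
Step 6 — Convert to polar: |I| = 0.0001145 A, ∠I = -69.8°.

I = 0.0001145∠-69.8° A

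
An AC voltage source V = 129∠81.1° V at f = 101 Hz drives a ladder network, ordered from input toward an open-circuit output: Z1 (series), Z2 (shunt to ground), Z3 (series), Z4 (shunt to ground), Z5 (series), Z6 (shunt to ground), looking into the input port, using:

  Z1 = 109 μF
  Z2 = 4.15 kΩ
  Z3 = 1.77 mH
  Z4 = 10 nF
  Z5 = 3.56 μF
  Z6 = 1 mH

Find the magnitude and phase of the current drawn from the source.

Step 1 — Angular frequency: ω = 2π·f = 2π·101 = 634.6 rad/s.
Step 2 — Component impedances:
  Z1: Z = 1/(jωC) = -j/(ω·C) = 0 - j14.46 Ω
  Z2: Z = R = 4150 Ω
  Z3: Z = jωL = j·634.6·0.00177 = 0 + j1.123 Ω
  Z4: Z = 1/(jωC) = -j/(ω·C) = 0 - j1.576e+05 Ω
  Z5: Z = 1/(jωC) = -j/(ω·C) = 0 - j442.6 Ω
  Z6: Z = jωL = j·634.6·0.001 = 0 + j0.6346 Ω
Step 3 — Ladder network (open output): work backward from the far end, alternating series and parallel combinations. Z_in = 46.06 - j449.2 Ω = 451.6∠-84.1° Ω.
Step 4 — Source phasor: V = 129∠81.1° V = 19.96 + j127.4 V.
Step 5 — Ohm's law: I = V / Z_total = (19.96 + j127.4) / (46.06 - j449.2) = -0.2762 + j0.07275 A.
Step 6 — Convert to polar: |I| = 0.2857 A, ∠I = 165.2°.

I = 0.2857∠165.2° A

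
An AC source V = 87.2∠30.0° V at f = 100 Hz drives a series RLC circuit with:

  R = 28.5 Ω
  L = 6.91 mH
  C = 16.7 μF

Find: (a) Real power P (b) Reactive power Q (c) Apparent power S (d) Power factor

Step 1 — Angular frequency: ω = 2π·f = 2π·100 = 628.3 rad/s.
Step 2 — Component impedances:
  R: Z = R = 28.5 Ω
  L: Z = jωL = j·628.3·0.00691 = 0 + j4.342 Ω
  C: Z = 1/(jωC) = -j/(ω·C) = 0 - j95.3 Ω
Step 3 — Series combination: Z_total = R + L + C = 28.5 - j90.96 Ω = 95.32∠-72.6° Ω.
Step 4 — Source phasor: V = 87.2∠30.0° V = 75.52 + j43.6 V.
Step 5 — Current: I = V / Z = -0.1996 + j0.8928 A = 0.9148∠102.6° A.
Step 6 — Complex power: S = V·I* = 23.85 - j76.12 VA.
Step 7 — Real power: P = Re(S) = 23.85 W.
Step 8 — Reactive power: Q = Im(S) = -76.12 VAR.
Step 9 — Apparent power: |S| = 79.77 VA.
Step 10 — Power factor: PF = P/|S| = 0.299 (leading).

(a) P = 23.85 W  (b) Q = -76.12 VAR  (c) S = 79.77 VA  (d) PF = 0.299 (leading)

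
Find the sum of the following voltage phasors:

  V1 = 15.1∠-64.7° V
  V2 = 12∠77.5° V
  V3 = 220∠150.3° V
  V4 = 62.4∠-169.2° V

Step 1 — Convert each phasor to rectangular form:
  V1 = 15.1·(cos(-64.7°) + j·sin(-64.7°)) = 6.453 - j13.65 V
  V2 = 12·(cos(77.5°) + j·sin(77.5°)) = 2.597 + j11.72 V
  V3 = 220·(cos(150.3°) + j·sin(150.3°)) = -191.1 + j109 V
  V4 = 62.4·(cos(-169.2°) + j·sin(-169.2°)) = -61.29 - j11.69 V
Step 2 — Sum components: V_total = -243.3 + j95.37 V.
Step 3 — Convert to polar: |V_total| = 261.4 V, ∠V_total = 158.6°.

V_total = 261.4∠158.6° V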